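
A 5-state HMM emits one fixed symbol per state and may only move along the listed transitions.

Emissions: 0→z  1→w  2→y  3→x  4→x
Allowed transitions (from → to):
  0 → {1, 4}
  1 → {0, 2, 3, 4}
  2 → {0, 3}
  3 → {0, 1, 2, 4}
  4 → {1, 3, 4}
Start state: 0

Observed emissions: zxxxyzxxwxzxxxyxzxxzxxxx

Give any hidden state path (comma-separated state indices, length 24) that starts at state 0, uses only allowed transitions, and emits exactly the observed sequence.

  pos 0: z in {0}, choose 0; start
  pos 1: x in {3,4}, choose 4; 0->4 ok
  pos 2: x in {3,4}, choose 4; 4->4 ok
  pos 3: x in {3,4}, choose 3; 4->3 ok
  pos 4: y in {2}, choose 2; 3->2 ok
  pos 5: z in {0}, choose 0; 2->0 ok
  pos 6: x in {3,4}, choose 4; 0->4 ok
  pos 7: x in {3,4}, choose 3; 4->3 ok
  pos 8: w in {1}, choose 1; 3->1 ok
  pos 9: x in {3,4}, choose 3; 1->3 ok
  pos 10: z in {0}, choose 0; 3->0 ok
  pos 11: x in {3,4}, choose 4; 0->4 ok
  pos 12: x in {3,4}, choose 4; 4->4 ok
  pos 13: x in {3,4}, choose 3; 4->3 ok
  pos 14: y in {2}, choose 2; 3->2 ok
  pos 15: x in {3,4}, choose 3; 2->3 ok
  pos 16: z in {0}, choose 0; 3->0 ok
  pos 17: x in {3,4}, choose 4; 0->4 ok
  pos 18: x in {3,4}, choose 3; 4->3 ok
  pos 19: z in {0}, choose 0; 3->0 ok
  pos 20: x in {3,4}, choose 4; 0->4 ok
  pos 21: x in {3,4}, choose 4; 4->4 ok
  pos 22: x in {3,4}, choose 4; 4->4 ok
  pos 23: x in {3,4}, choose 4; 4->4 ok

0,4,4,3,2,0,4,3,1,3,0,4,4,3,2,3,0,4,3,0,4,4,4,4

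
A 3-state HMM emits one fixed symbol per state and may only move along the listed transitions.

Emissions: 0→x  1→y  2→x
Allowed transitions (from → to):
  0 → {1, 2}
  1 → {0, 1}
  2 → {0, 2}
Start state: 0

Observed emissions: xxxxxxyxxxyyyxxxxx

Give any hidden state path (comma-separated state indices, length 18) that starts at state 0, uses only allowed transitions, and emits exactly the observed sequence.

0,2,0,2,2,0,1,0,2,0,1,1,1,0,2,2,2,2

  [0] x  {0,2}  => 0  start
  [1] x  {0,2}  => 2  0->2 ok
  [2] x  {0,2}  => 0  2->0 ok
  [3] x  {0,2}  => 2  0->2 ok
  [4] x  {0,2}  => 2  2->2 ok
  [5] x  {0,2}  => 0  2->0 ok
  [6] y  {1}  => 1  0->1 ok
  [7] x  {0,2}  => 0  1->0 ok
  [8] x  {0,2}  => 2  0->2 ok
  [9] x  {0,2}  => 0  2->0 ok
  [10] y  {1}  => 1  0->1 ok
  [11] y  {1}  => 1  1->1 ok
  [12] y  {1}  => 1  1->1 ok
  [13] x  {0,2}  => 0  1->0 ok
  [14] x  {0,2}  => 2  0->2 ok
  [15] x  {0,2}  => 2  2->2 ok
  [16] x  {0,2}  => 2  2->2 ok
  [17] x  {0,2}  => 2  2->2 ok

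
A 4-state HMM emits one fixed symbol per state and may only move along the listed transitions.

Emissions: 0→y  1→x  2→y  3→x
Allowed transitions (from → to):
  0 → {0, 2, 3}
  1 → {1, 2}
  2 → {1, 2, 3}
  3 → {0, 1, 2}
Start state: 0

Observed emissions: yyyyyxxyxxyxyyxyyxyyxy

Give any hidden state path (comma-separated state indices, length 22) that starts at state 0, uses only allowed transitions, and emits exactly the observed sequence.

  [0] y  {0,2}  => 0  start
  [1] y  {0,2}  => 0  0->0 ok
  [2] y  {0,2}  => 2  0->2 ok
  [3] y  {0,2}  => 2  2->2 ok
  [4] y  {0,2}  => 2  2->2 ok
  [5] x  {1,3}  => 1  2->1 ok
  [6] x  {1,3}  => 1  1->1 ok
  [7] y  {0,2}  => 2  1->2 ok
  [8] x  {1,3}  => 3  2->3 ok
  [9] x  {1,3}  => 1  3->1 ok
  [10] y  {0,2}  => 2  1->2 ok
  [11] x  {1,3}  => 1  2->1 ok
  [12] y  {0,2}  => 2  1->2 ok
  [13] y  {0,2}  => 2  2->2 ok
  [14] x  {1,3}  => 1  2->1 ok
  [15] y  {0,2}  => 2  1->2 ok
  [16] y  {0,2}  => 2  2->2 ok
  [17] x  {1,3}  => 3  2->3 ok
  [18] y  {0,2}  => 0  3->0 ok
  [19] y  {0,2}  => 0  0->0 ok
  [20] x  {1,3}  => 3  0->3 ok
  [21] y  {0,2}  => 0  3->0 ok

0,0,2,2,2,1,1,2,3,1,2,1,2,2,1,2,2,3,0,0,3,0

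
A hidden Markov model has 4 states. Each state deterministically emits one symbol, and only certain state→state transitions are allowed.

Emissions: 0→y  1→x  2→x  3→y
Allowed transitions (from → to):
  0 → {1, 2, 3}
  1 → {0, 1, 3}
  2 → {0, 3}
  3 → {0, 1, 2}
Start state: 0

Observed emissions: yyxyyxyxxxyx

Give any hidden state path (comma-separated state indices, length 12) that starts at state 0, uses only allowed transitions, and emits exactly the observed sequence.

0,3,1,0,3,2,3,1,1,1,3,2

  0: obs=y cand={0,3} pick 0 [start]
  1: obs=y cand={0,3} pick 3 [0->3 ok]
  2: obs=x cand={1,2} pick 1 [3->1 ok]
  3: obs=y cand={0,3} pick 0 [1->0 ok]
  4: obs=y cand={0,3} pick 3 [0->3 ok]
  5: obs=x cand={1,2} pick 2 [3->2 ok]
  6: obs=y cand={0,3} pick 3 [2->3 ok]
  7: obs=x cand={1,2} pick 1 [3->1 ok]
  8: obs=x cand={1,2} pick 1 [1->1 ok]
  9: obs=x cand={1,2} pick 1 [1->1 ok]
  10: obs=y cand={0,3} pick 3 [1->3 ok]
  11: obs=x cand={1,2} pick 2 [3->2 ok]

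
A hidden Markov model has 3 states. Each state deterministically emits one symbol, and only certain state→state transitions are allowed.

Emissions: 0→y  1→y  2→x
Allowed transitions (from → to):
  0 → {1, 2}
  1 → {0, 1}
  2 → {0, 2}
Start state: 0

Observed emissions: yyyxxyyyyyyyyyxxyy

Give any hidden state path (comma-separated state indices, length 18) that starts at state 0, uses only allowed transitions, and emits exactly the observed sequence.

  t0 'y' -> {0,1}, take 0 (start)
  t1 'y' -> {0,1}, take 1 (0->1 ok)
  t2 'y' -> {0,1}, take 0 (1->0 ok)
  t3 'x' -> {2}, take 2 (0->2 ok)
  t4 'x' -> {2}, take 2 (2->2 ok)
  t5 'y' -> {0,1}, take 0 (2->0 ok)
  t6 'y' -> {0,1}, take 1 (0->1 ok)
  t7 'y' -> {0,1}, take 1 (1->1 ok)
  t8 'y' -> {0,1}, take 0 (1->0 ok)
  t9 'y' -> {0,1}, take 1 (0->1 ok)
  t10 'y' -> {0,1}, take 0 (1->0 ok)
  t11 'y' -> {0,1}, take 1 (0->1 ok)
  t12 'y' -> {0,1}, take 1 (1->1 ok)
  t13 'y' -> {0,1}, take 0 (1->0 ok)
  t14 'x' -> {2}, take 2 (0->2 ok)
  t15 'x' -> {2}, take 2 (2->2 ok)
  t16 'y' -> {0,1}, take 0 (2->0 ok)
  t17 'y' -> {0,1}, take 1 (0->1 ok)

0,1,0,2,2,0,1,1,0,1,0,1,1,0,2,2,0,1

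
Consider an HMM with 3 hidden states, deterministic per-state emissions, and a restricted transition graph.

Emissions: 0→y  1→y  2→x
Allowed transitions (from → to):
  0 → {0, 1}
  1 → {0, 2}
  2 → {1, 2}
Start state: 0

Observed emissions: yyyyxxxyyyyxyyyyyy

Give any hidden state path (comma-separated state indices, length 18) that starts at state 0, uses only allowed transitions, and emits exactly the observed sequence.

  [0] y  {0,1}  => 0  start
  [1] y  {0,1}  => 1  0->1 ok
  [2] y  {0,1}  => 0  1->0 ok
  [3] y  {0,1}  => 1  0->1 ok
  [4] x  {2}  => 2  1->2 ok
  [5] x  {2}  => 2  2->2 ok
  [6] x  {2}  => 2  2->2 ok
  [7] y  {0,1}  => 1  2->1 ok
  [8] y  {0,1}  => 0  1->0 ok
  [9] y  {0,1}  => 0  0->0 ok
  [10] y  {0,1}  => 1  0->1 ok
  [11] x  {2}  => 2  1->2 ok
  [12] y  {0,1}  => 1  2->1 ok
  [13] y  {0,1}  => 0  1->0 ok
  [14] y  {0,1}  => 0  0->0 ok
  [15] y  {0,1}  => 1  0->1 ok
  [16] y  {0,1}  => 0  1->0 ok
  [17] y  {0,1}  => 1  0->1 ok

0,1,0,1,2,2,2,1,0,0,1,2,1,0,0,1,0,1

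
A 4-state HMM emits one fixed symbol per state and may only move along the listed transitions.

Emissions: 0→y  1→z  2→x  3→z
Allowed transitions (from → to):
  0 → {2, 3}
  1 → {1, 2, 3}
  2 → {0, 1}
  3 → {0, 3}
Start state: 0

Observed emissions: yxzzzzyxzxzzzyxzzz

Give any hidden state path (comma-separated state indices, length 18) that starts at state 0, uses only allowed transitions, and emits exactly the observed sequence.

0,2,1,1,3,3,0,2,1,2,1,1,3,0,2,1,1,3

  pos 0: y in {0}, choose 0; start
  pos 1: x in {2}, choose 2; 0->2 ok
  pos 2: z in {1,3}, choose 1; 2->1 ok
  pos 3: z in {1,3}, choose 1; 1->1 ok
  pos 4: z in {1,3}, choose 3; 1->3 ok
  pos 5: z in {1,3}, choose 3; 3->3 ok
  pos 6: y in {0}, choose 0; 3->0 ok
  pos 7: x in {2}, choose 2; 0->2 ok
  pos 8: z in {1,3}, choose 1; 2->1 ok
  pos 9: x in {2}, choose 2; 1->2 ok
  pos 10: z in {1,3}, choose 1; 2->1 ok
  pos 11: z in {1,3}, choose 1; 1->1 ok
  pos 12: z in {1,3}, choose 3; 1->3 ok
  pos 13: y in {0}, choose 0; 3->0 ok
  pos 14: x in {2}, choose 2; 0->2 ok
  pos 15: z in {1,3}, choose 1; 2->1 ok
  pos 16: z in {1,3}, choose 1; 1->1 ok
  pos 17: z in {1,3}, choose 3; 1->3 ok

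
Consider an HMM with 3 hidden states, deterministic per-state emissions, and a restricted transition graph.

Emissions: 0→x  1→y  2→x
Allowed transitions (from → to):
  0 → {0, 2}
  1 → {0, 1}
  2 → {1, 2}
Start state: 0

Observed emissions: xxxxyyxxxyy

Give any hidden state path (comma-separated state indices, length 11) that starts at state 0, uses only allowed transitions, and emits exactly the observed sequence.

0,0,0,2,1,1,0,0,2,1,1

  t0 'x' -> {0,2}, take 0 (start)
  t1 'x' -> {0,2}, take 0 (0->0 ok)
  t2 'x' -> {0,2}, take 0 (0->0 ok)
  t3 'x' -> {0,2}, take 2 (0->2 ok)
  t4 'y' -> {1}, take 1 (2->1 ok)
  t5 'y' -> {1}, take 1 (1->1 ok)
  t6 'x' -> {0,2}, take 0 (1->0 ok)
  t7 'x' -> {0,2}, take 0 (0->0 ok)
  t8 'x' -> {0,2}, take 2 (0->2 ok)
  t9 'y' -> {1}, take 1 (2->1 ok)
  t10 'y' -> {1}, take 1 (1->1 ok)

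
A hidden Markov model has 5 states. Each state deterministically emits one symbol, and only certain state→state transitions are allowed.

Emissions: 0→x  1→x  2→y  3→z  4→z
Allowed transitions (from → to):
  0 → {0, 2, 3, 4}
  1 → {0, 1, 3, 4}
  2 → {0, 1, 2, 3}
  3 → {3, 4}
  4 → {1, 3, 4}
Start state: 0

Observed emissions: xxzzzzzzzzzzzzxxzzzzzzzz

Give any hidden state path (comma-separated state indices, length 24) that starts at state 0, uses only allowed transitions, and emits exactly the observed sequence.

0,0,4,4,3,4,3,4,4,3,3,3,3,4,1,1,4,3,3,3,3,3,3,4

  0: obs=x cand={0,1} pick 0 [start]
  1: obs=x cand={0,1} pick 0 [0->0 ok]
  2: obs=z cand={3,4} pick 4 [0->4 ok]
  3: obs=z cand={3,4} pick 4 [4->4 ok]
  4: obs=z cand={3,4} pick 3 [4->3 ok]
  5: obs=z cand={3,4} pick 4 [3->4 ok]
  6: obs=z cand={3,4} pick 3 [4->3 ok]
  7: obs=z cand={3,4} pick 4 [3->4 ok]
  8: obs=z cand={3,4} pick 4 [4->4 ok]
  9: obs=z cand={3,4} pick 3 [4->3 ok]
  10: obs=z cand={3,4} pick 3 [3->3 ok]
  11: obs=z cand={3,4} pick 3 [3->3 ok]
  12: obs=z cand={3,4} pick 3 [3->3 ok]
  13: obs=z cand={3,4} pick 4 [3->4 ok]
  14: obs=x cand={0,1} pick 1 [4->1 ok]
  15: obs=x cand={0,1} pick 1 [1->1 ok]
  16: obs=z cand={3,4} pick 4 [1->4 ok]
  17: obs=z cand={3,4} pick 3 [4->3 ok]
  18: obs=z cand={3,4} pick 3 [3->3 ok]
  19: obs=z cand={3,4} pick 3 [3->3 ok]
  20: obs=z cand={3,4} pick 3 [3->3 ok]
  21: obs=z cand={3,4} pick 3 [3->3 ok]
  22: obs=z cand={3,4} pick 3 [3->3 ok]
  23: obs=z cand={3,4} pick 4 [3->4 ok]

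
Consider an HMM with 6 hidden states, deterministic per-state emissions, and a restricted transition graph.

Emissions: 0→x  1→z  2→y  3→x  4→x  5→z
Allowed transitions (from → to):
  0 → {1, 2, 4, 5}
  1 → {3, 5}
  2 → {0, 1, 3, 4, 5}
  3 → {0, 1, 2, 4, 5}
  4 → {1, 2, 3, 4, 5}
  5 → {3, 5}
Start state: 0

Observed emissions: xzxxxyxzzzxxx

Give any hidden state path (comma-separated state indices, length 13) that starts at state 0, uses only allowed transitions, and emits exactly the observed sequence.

  pos 0: x in {0,3,4}, choose 0; start
  pos 1: z in {1,5}, choose 5; 0->5 ok
  pos 2: x in {0,3,4}, choose 3; 5->3 ok
  pos 3: x in {0,3,4}, choose 0; 3->0 ok
  pos 4: x in {0,3,4}, choose 4; 0->4 ok
  pos 5: y in {2}, choose 2; 4->2 ok
  pos 6: x in {0,3,4}, choose 4; 2->4 ok
  pos 7: z in {1,5}, choose 5; 4->5 ok
  pos 8: z in {1,5}, choose 5; 5->5 ok
  pos 9: z in {1,5}, choose 5; 5->5 ok
  pos 10: x in {0,3,4}, choose 3; 5->3 ok
  pos 11: x in {0,3,4}, choose 4; 3->4 ok
  pos 12: x in {0,3,4}, choose 3; 4->3 ok

0,5,3,0,4,2,4,5,5,5,3,4,3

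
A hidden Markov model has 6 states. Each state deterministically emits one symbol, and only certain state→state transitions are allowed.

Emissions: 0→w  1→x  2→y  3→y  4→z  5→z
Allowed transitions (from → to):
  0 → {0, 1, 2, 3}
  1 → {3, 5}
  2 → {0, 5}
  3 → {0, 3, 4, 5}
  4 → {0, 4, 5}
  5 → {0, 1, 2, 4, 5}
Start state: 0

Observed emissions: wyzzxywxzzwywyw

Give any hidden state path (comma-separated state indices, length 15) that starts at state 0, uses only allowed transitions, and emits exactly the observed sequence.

0,2,5,5,1,3,0,1,5,5,0,2,0,3,0

  pos 0: w in {0}, choose 0; start
  pos 1: y in {2,3}, choose 2; 0->2 ok
  pos 2: z in {4,5}, choose 5; 2->5 ok
  pos 3: z in {4,5}, choose 5; 5->5 ok
  pos 4: x in {1}, choose 1; 5->1 ok
  pos 5: y in {2,3}, choose 3; 1->3 ok
  pos 6: w in {0}, choose 0; 3->0 ok
  pos 7: x in {1}, choose 1; 0->1 ok
  pos 8: z in {4,5}, choose 5; 1->5 ok
  pos 9: z in {4,5}, choose 5; 5->5 ok
  pos 10: w in {0}, choose 0; 5->0 ok
  pos 11: y in {2,3}, choose 2; 0->2 ok
  pos 12: w in {0}, choose 0; 2->0 ok
  pos 13: y in {2,3}, choose 3; 0->3 ok
  pos 14: w in {0}, choose 0; 3->0 ok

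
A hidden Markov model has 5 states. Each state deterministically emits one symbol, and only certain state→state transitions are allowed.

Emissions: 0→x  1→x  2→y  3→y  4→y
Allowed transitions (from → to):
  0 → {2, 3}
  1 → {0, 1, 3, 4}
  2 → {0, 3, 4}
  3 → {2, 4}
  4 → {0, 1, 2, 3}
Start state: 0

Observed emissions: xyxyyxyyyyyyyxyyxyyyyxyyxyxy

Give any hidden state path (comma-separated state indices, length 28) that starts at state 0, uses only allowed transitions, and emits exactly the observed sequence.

0,2,0,2,4,0,2,3,2,4,3,2,4,0,2,4,0,3,2,3,4,0,3,2,0,2,0,2

  0: obs=x cand={0,1} pick 0 [start]
  1: obs=y cand={2,3,4} pick 2 [0->2 ok]
  2: obs=x cand={0,1} pick 0 [2->0 ok]
  3: obs=y cand={2,3,4} pick 2 [0->2 ok]
  4: obs=y cand={2,3,4} pick 4 [2->4 ok]
  5: obs=x cand={0,1} pick 0 [4->0 ok]
  6: obs=y cand={2,3,4} pick 2 [0->2 ok]
  7: obs=y cand={2,3,4} pick 3 [2->3 ok]
  8: obs=y cand={2,3,4} pick 2 [3->2 ok]
  9: obs=y cand={2,3,4} pick 4 [2->4 ok]
  10: obs=y cand={2,3,4} pick 3 [4->3 ok]
  11: obs=y cand={2,3,4} pick 2 [3->2 ok]
  12: obs=y cand={2,3,4} pick 4 [2->4 ok]
  13: obs=x cand={0,1} pick 0 [4->0 ok]
  14: obs=y cand={2,3,4} pick 2 [0->2 ok]
  15: obs=y cand={2,3,4} pick 4 [2->4 ok]
  16: obs=x cand={0,1} pick 0 [4->0 ok]
  17: obs=y cand={2,3,4} pick 3 [0->3 ok]
  18: obs=y cand={2,3,4} pick 2 [3->2 ok]
  19: obs=y cand={2,3,4} pick 3 [2->3 ok]
  20: obs=y cand={2,3,4} pick 4 [3->4 ok]
  21: obs=x cand={0,1} pick 0 [4->0 ok]
  22: obs=y cand={2,3,4} pick 3 [0->3 ok]
  23: obs=y cand={2,3,4} pick 2 [3->2 ok]
  24: obs=x cand={0,1} pick 0 [2->0 ok]
  25: obs=y cand={2,3,4} pick 2 [0->2 ok]
  26: obs=x cand={0,1} pick 0 [2->0 ok]
  27: obs=y cand={2,3,4} pick 2 [0->2 ok]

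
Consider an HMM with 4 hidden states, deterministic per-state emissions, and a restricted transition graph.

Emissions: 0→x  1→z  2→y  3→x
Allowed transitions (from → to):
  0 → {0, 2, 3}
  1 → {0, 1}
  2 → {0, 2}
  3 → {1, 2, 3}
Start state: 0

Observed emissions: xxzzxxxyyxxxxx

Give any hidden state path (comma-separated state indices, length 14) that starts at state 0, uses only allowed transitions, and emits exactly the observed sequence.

0,3,1,1,0,0,3,2,2,0,0,3,3,3

  0: obs=x cand={0,3} pick 0 [start]
  1: obs=x cand={0,3} pick 3 [0->3 ok]
  2: obs=z cand={1} pick 1 [3->1 ok]
  3: obs=z cand={1} pick 1 [1->1 ok]
  4: obs=x cand={0,3} pick 0 [1->0 ok]
  5: obs=x cand={0,3} pick 0 [0->0 ok]
  6: obs=x cand={0,3} pick 3 [0->3 ok]
  7: obs=y cand={2} pick 2 [3->2 ok]
  8: obs=y cand={2} pick 2 [2->2 ok]
  9: obs=x cand={0,3} pick 0 [2->0 ok]
  10: obs=x cand={0,3} pick 0 [0->0 ok]
  11: obs=x cand={0,3} pick 3 [0->3 ok]
  12: obs=x cand={0,3} pick 3 [3->3 ok]
  13: obs=x cand={0,3} pick 3 [3->3 ok]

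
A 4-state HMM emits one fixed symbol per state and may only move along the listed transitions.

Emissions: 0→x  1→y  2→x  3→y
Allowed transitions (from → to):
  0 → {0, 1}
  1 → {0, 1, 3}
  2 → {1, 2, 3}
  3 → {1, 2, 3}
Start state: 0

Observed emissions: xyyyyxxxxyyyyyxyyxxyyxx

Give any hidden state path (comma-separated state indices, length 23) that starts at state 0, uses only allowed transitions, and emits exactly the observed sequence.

0,1,3,3,1,0,0,0,0,1,3,3,3,3,2,3,3,2,2,1,1,0,0

  t0 'x' -> {0,2}, take 0 (start)
  t1 'y' -> {1,3}, take 1 (0->1 ok)
  t2 'y' -> {1,3}, take 3 (1->3 ok)
  t3 'y' -> {1,3}, take 3 (3->3 ok)
  t4 'y' -> {1,3}, take 1 (3->1 ok)
  t5 'x' -> {0,2}, take 0 (1->0 ok)
  t6 'x' -> {0,2}, take 0 (0->0 ok)
  t7 'x' -> {0,2}, take 0 (0->0 ok)
  t8 'x' -> {0,2}, take 0 (0->0 ok)
  t9 'y' -> {1,3}, take 1 (0->1 ok)
  t10 'y' -> {1,3}, take 3 (1->3 ok)
  t11 'y' -> {1,3}, take 3 (3->3 ok)
  t12 'y' -> {1,3}, take 3 (3->3 ok)
  t13 'y' -> {1,3}, take 3 (3->3 ok)
  t14 'x' -> {0,2}, take 2 (3->2 ok)
  t15 'y' -> {1,3}, take 3 (2->3 ok)
  t16 'y' -> {1,3}, take 3 (3->3 ok)
  t17 'x' -> {0,2}, take 2 (3->2 ok)
  t18 'x' -> {0,2}, take 2 (2->2 ok)
  t19 'y' -> {1,3}, take 1 (2->1 ok)
  t20 'y' -> {1,3}, take 1 (1->1 ok)
  t21 'x' -> {0,2}, take 0 (1->0 ok)
  t22 'x' -> {0,2}, take 0 (0->0 ok)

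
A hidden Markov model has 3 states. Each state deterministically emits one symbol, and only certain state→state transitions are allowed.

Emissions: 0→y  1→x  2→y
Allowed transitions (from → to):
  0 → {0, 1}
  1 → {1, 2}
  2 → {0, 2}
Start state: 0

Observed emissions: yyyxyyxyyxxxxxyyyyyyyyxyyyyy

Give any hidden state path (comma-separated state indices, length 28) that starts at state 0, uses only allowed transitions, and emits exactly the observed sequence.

0,0,0,1,2,0,1,2,0,1,1,1,1,1,2,2,2,2,2,0,0,0,1,2,2,2,0,0

  [0] y  {0,2}  => 0  start
  [1] y  {0,2}  => 0  0->0 ok
  [2] y  {0,2}  => 0  0->0 ok
  [3] x  {1}  => 1  0->1 ok
  [4] y  {0,2}  => 2  1->2 ok
  [5] y  {0,2}  => 0  2->0 ok
  [6] x  {1}  => 1  0->1 ok
  [7] y  {0,2}  => 2  1->2 ok
  [8] y  {0,2}  => 0  2->0 ok
  [9] x  {1}  => 1  0->1 ok
  [10] x  {1}  => 1  1->1 ok
  [11] x  {1}  => 1  1->1 ok
  [12] x  {1}  => 1  1->1 ok
  [13] x  {1}  => 1  1->1 ok
  [14] y  {0,2}  => 2  1->2 ok
  [15] y  {0,2}  => 2  2->2 ok
  [16] y  {0,2}  => 2  2->2 ok
  [17] y  {0,2}  => 2  2->2 ok
  [18] y  {0,2}  => 2  2->2 ok
  [19] y  {0,2}  => 0  2->0 ok
  [20] y  {0,2}  => 0  0->0 ok
  [21] y  {0,2}  => 0  0->0 ok
  [22] x  {1}  => 1  0->1 ok
  [23] y  {0,2}  => 2  1->2 ok
  [24] y  {0,2}  => 2  2->2 ok
  [25] y  {0,2}  => 2  2->2 ok
  [26] y  {0,2}  => 0  2->0 ok
  [27] y  {0,2}  => 0  0->0 ok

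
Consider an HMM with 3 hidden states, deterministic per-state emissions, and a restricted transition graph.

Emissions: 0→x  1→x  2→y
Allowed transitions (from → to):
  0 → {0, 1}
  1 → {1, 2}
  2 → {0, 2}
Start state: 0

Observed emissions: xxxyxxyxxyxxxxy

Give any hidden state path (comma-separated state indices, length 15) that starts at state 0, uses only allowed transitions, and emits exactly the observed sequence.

0,0,1,2,0,1,2,0,1,2,0,0,1,1,2

  0: obs=x cand={0,1} pick 0 [start]
  1: obs=x cand={0,1} pick 0 [0->0 ok]
  2: obs=x cand={0,1} pick 1 [0->1 ok]
  3: obs=y cand={2} pick 2 [1->2 ok]
  4: obs=x cand={0,1} pick 0 [2->0 ok]
  5: obs=x cand={0,1} pick 1 [0->1 ok]
  6: obs=y cand={2} pick 2 [1->2 ok]
  7: obs=x cand={0,1} pick 0 [2->0 ok]
  8: obs=x cand={0,1} pick 1 [0->1 ok]
  9: obs=y cand={2} pick 2 [1->2 ok]
  10: obs=x cand={0,1} pick 0 [2->0 ok]
  11: obs=x cand={0,1} pick 0 [0->0 ok]
  12: obs=x cand={0,1} pick 1 [0->1 ok]
  13: obs=x cand={0,1} pick 1 [1->1 ok]
  14: obs=y cand={2} pick 2 [1->2 ok]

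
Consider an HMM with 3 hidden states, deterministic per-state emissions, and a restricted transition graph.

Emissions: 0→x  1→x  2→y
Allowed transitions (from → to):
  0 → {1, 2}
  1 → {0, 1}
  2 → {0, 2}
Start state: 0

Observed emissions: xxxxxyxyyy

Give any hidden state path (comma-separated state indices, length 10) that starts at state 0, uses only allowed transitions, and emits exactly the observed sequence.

  pos 0: x in {0,1}, choose 0; start
  pos 1: x in {0,1}, choose 1; 0->1 ok
  pos 2: x in {0,1}, choose 1; 1->1 ok
  pos 3: x in {0,1}, choose 1; 1->1 ok
  pos 4: x in {0,1}, choose 0; 1->0 ok
  pos 5: y in {2}, choose 2; 0->2 ok
  pos 6: x in {0,1}, choose 0; 2->0 ok
  pos 7: y in {2}, choose 2; 0->2 ok
  pos 8: y in {2}, choose 2; 2->2 ok
  pos 9: y in {2}, choose 2; 2->2 ok

0,1,1,1,0,2,0,2,2,2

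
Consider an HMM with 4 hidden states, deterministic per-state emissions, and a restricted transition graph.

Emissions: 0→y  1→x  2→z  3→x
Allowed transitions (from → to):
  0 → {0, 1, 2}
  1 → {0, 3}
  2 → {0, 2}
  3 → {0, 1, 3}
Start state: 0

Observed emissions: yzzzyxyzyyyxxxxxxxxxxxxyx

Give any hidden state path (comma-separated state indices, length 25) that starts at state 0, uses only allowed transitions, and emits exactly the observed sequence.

  0: obs=y cand={0} pick 0 [start]
  1: obs=z cand={2} pick 2 [0->2 ok]
  2: obs=z cand={2} pick 2 [2->2 ok]
  3: obs=z cand={2} pick 2 [2->2 ok]
  4: obs=y cand={0} pick 0 [2->0 ok]
  5: obs=x cand={1,3} pick 1 [0->1 ok]
  6: obs=y cand={0} pick 0 [1->0 ok]
  7: obs=z cand={2} pick 2 [0->2 ok]
  8: obs=y cand={0} pick 0 [2->0 ok]
  9: obs=y cand={0} pick 0 [0->0 ok]
  10: obs=y cand={0} pick 0 [0->0 ok]
  11: obs=x cand={1,3} pick 1 [0->1 ok]
  12: obs=x cand={1,3} pick 3 [1->3 ok]
  13: obs=x cand={1,3} pick 3 [3->3 ok]
  14: obs=x cand={1,3} pick 3 [3->3 ok]
  15: obs=x cand={1,3} pick 3 [3->3 ok]
  16: obs=x cand={1,3} pick 1 [3->1 ok]
  17: obs=x cand={1,3} pick 3 [1->3 ok]
  18: obs=x cand={1,3} pick 3 [3->3 ok]
  19: obs=x cand={1,3} pick 3 [3->3 ok]
  20: obs=x cand={1,3} pick 3 [3->3 ok]
  21: obs=x cand={1,3} pick 3 [3->3 ok]
  22: obs=x cand={1,3} pick 1 [3->1 ok]
  23: obs=y cand={0} pick 0 [1->0 ok]
  24: obs=x cand={1,3} pick 1 [0->1 ok]

0,2,2,2,0,1,0,2,0,0,0,1,3,3,3,3,1,3,3,3,3,3,1,0,1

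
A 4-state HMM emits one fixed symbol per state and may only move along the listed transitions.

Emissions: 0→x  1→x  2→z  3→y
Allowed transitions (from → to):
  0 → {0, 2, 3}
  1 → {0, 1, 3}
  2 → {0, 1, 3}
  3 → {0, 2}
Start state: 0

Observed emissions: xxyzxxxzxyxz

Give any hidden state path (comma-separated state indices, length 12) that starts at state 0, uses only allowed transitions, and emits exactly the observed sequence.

0,0,3,2,1,1,0,2,1,3,0,2

  [0] x  {0,1}  => 0  start
  [1] x  {0,1}  => 0  0->0 ok
  [2] y  {3}  => 3  0->3 ok
  [3] z  {2}  => 2  3->2 ok
  [4] x  {0,1}  => 1  2->1 ok
  [5] x  {0,1}  => 1  1->1 ok
  [6] x  {0,1}  => 0  1->0 ok
  [7] z  {2}  => 2  0->2 ok
  [8] x  {0,1}  => 1  2->1 ok
  [9] y  {3}  => 3  1->3 ok
  [10] x  {0,1}  => 0  3->0 ok
  [11] z  {2}  => 2  0->2 ok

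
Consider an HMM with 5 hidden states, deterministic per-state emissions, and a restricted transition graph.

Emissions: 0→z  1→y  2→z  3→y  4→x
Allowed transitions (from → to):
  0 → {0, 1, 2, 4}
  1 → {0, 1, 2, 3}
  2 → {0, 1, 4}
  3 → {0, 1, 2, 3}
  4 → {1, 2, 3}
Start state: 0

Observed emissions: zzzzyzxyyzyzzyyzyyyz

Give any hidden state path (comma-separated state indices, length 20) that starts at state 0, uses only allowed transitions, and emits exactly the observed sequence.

  0: obs=z cand={0,2} pick 0 [start]
  1: obs=z cand={0,2} pick 0 [0->0 ok]
  2: obs=z cand={0,2} pick 0 [0->0 ok]
  3: obs=z cand={0,2} pick 2 [0->2 ok]
  4: obs=y cand={1,3} pick 1 [2->1 ok]
  5: obs=z cand={0,2} pick 0 [1->0 ok]
  6: obs=x cand={4} pick 4 [0->4 ok]
  7: obs=y cand={1,3} pick 1 [4->1 ok]
  8: obs=y cand={1,3} pick 3 [1->3 ok]
  9: obs=z cand={0,2} pick 0 [3->0 ok]
  10: obs=y cand={1,3} pick 1 [0->1 ok]
  11: obs=z cand={0,2} pick 2 [1->2 ok]
  12: obs=z cand={0,2} pick 0 [2->0 ok]
  13: obs=y cand={1,3} pick 1 [0->1 ok]
  14: obs=y cand={1,3} pick 1 [1->1 ok]
  15: obs=z cand={0,2} pick 2 [1->2 ok]
  16: obs=y cand={1,3} pick 1 [2->1 ok]
  17: obs=y cand={1,3} pick 3 [1->3 ok]
  18: obs=y cand={1,3} pick 3 [3->3 ok]
  19: obs=z cand={0,2} pick 0 [3->0 ok]

0,0,0,2,1,0,4,1,3,0,1,2,0,1,1,2,1,3,3,0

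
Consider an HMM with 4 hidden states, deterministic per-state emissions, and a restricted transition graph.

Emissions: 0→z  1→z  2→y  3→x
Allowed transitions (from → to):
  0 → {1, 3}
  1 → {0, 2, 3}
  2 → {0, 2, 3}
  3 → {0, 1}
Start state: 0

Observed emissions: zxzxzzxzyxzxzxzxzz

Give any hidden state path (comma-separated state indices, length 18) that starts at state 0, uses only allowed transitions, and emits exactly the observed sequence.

  0: obs=z cand={0,1} pick 0 [start]
  1: obs=x cand={3} pick 3 [0->3 ok]
  2: obs=z cand={0,1} pick 1 [3->1 ok]
  3: obs=x cand={3} pick 3 [1->3 ok]
  4: obs=z cand={0,1} pick 0 [3->0 ok]
  5: obs=z cand={0,1} pick 1 [0->1 ok]
  6: obs=x cand={3} pick 3 [1->3 ok]
  7: obs=z cand={0,1} pick 1 [3->1 ok]
  8: obs=y cand={2} pick 2 [1->2 ok]
  9: obs=x cand={3} pick 3 [2->3 ok]
  10: obs=z cand={0,1} pick 0 [3->0 ok]
  11: obs=x cand={3} pick 3 [0->3 ok]
  12: obs=z cand={0,1} pick 1 [3->1 ok]
  13: obs=x cand={3} pick 3 [1->3 ok]
  14: obs=z cand={0,1} pick 1 [3->1 ok]
  15: obs=x cand={3} pick 3 [1->3 ok]
  16: obs=z cand={0,1} pick 0 [3->0 ok]
  17: obs=z cand={0,1} pick 1 [0->1 ok]

0,3,1,3,0,1,3,1,2,3,0,3,1,3,1,3,0,1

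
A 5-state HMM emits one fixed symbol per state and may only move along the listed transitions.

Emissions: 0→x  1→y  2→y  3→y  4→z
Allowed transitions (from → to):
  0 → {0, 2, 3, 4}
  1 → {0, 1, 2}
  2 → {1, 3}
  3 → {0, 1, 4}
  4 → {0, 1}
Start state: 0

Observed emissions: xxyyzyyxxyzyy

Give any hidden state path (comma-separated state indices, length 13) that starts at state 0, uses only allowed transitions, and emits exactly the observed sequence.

0,0,2,3,4,1,1,0,0,3,4,1,1

  0: obs=x cand={0} pick 0 [start]
  1: obs=x cand={0} pick 0 [0->0 ok]
  2: obs=y cand={1,2,3} pick 2 [0->2 ok]
  3: obs=y cand={1,2,3} pick 3 [2->3 ok]
  4: obs=z cand={4} pick 4 [3->4 ok]
  5: obs=y cand={1,2,3} pick 1 [4->1 ok]
  6: obs=y cand={1,2,3} pick 1 [1->1 ok]
  7: obs=x cand={0} pick 0 [1->0 ok]
  8: obs=x cand={0} pick 0 [0->0 ok]
  9: obs=y cand={1,2,3} pick 3 [0->3 ok]
  10: obs=z cand={4} pick 4 [3->4 ok]
  11: obs=y cand={1,2,3} pick 1 [4->1 ok]
  12: obs=y cand={1,2,3} pick 1 [1->1 ok]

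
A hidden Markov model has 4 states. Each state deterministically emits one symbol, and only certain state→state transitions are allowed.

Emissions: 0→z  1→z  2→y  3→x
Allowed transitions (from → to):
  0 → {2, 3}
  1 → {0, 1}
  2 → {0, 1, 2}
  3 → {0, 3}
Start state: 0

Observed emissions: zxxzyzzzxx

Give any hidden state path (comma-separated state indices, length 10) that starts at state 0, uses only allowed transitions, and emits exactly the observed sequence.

0,3,3,0,2,1,1,0,3,3

  pos 0: z in {0,1}, choose 0; start
  pos 1: x in {3}, choose 3; 0->3 ok
  pos 2: x in {3}, choose 3; 3->3 ok
  pos 3: z in {0,1}, choose 0; 3->0 ok
  pos 4: y in {2}, choose 2; 0->2 ok
  pos 5: z in {0,1}, choose 1; 2->1 ok
  pos 6: z in {0,1}, choose 1; 1->1 ok
  pos 7: z in {0,1}, choose 0; 1->0 ok
  pos 8: x in {3}, choose 3; 0->3 ok
  pos 9: x in {3}, choose 3; 3->3 ok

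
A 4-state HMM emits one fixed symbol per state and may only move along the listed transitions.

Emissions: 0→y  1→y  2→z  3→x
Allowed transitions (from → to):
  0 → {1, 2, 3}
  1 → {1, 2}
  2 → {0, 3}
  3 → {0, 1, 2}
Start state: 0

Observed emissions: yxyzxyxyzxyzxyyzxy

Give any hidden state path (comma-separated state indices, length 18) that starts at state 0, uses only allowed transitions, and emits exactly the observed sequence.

  0: obs=y cand={0,1} pick 0 [start]
  1: obs=x cand={3} pick 3 [0->3 ok]
  2: obs=y cand={0,1} pick 0 [3->0 ok]
  3: obs=z cand={2} pick 2 [0->2 ok]
  4: obs=x cand={3} pick 3 [2->3 ok]
  5: obs=y cand={0,1} pick 0 [3->0 ok]
  6: obs=x cand={3} pick 3 [0->3 ok]
  7: obs=y cand={0,1} pick 0 [3->0 ok]
  8: obs=z cand={2} pick 2 [0->2 ok]
  9: obs=x cand={3} pick 3 [2->3 ok]
  10: obs=y cand={0,1} pick 1 [3->1 ok]
  11: obs=z cand={2} pick 2 [1->2 ok]
  12: obs=x cand={3} pick 3 [2->3 ok]
  13: obs=y cand={0,1} pick 1 [3->1 ok]
  14: obs=y cand={0,1} pick 1 [1->1 ok]
  15: obs=z cand={2} pick 2 [1->2 ok]
  16: obs=x cand={3} pick 3 [2->3 ok]
  17: obs=y cand={0,1} pick 1 [3->1 ok]

0,3,0,2,3,0,3,0,2,3,1,2,3,1,1,2,3,1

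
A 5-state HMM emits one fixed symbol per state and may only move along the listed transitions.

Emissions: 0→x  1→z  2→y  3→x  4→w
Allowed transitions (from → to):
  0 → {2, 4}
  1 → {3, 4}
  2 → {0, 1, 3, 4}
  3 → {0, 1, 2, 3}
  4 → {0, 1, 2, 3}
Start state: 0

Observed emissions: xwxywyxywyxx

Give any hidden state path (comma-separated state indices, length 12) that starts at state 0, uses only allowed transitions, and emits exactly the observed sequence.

  t0 'x' -> {0,3}, take 0 (start)
  t1 'w' -> {4}, take 4 (0->4 ok)
  t2 'x' -> {0,3}, take 3 (4->3 ok)
  t3 'y' -> {2}, take 2 (3->2 ok)
  t4 'w' -> {4}, take 4 (2->4 ok)
  t5 'y' -> {2}, take 2 (4->2 ok)
  t6 'x' -> {0,3}, take 0 (2->0 ok)
  t7 'y' -> {2}, take 2 (0->2 ok)
  t8 'w' -> {4}, take 4 (2->4 ok)
  t9 'y' -> {2}, take 2 (4->2 ok)
  t10 'x' -> {0,3}, take 3 (2->3 ok)
  t11 'x' -> {0,3}, take 0 (3->0 ok)

0,4,3,2,4,2,0,2,4,2,3,0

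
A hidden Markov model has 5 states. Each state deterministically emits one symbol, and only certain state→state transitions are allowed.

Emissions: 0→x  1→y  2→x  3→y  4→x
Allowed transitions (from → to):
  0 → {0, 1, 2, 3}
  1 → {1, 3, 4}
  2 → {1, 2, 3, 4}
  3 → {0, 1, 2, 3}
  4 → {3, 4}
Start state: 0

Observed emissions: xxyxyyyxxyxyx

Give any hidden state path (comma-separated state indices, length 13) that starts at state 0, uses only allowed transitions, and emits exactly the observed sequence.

  [0] x  {0,2,4}  => 0  start
  [1] x  {0,2,4}  => 2  0->2 ok
  [2] y  {1,3}  => 3  2->3 ok
  [3] x  {0,2,4}  => 2  3->2 ok
  [4] y  {1,3}  => 1  2->1 ok
  [5] y  {1,3}  => 1  1->1 ok
  [6] y  {1,3}  => 3  1->3 ok
  [7] x  {0,2,4}  => 0  3->0 ok
  [8] x  {0,2,4}  => 2  0->2 ok
  [9] y  {1,3}  => 3  2->3 ok
  [10] x  {0,2,4}  => 2  3->2 ok
  [11] y  {1,3}  => 3  2->3 ok
  [12] x  {0,2,4}  => 2  3->2 ok

0,2,3,2,1,1,3,0,2,3,2,3,2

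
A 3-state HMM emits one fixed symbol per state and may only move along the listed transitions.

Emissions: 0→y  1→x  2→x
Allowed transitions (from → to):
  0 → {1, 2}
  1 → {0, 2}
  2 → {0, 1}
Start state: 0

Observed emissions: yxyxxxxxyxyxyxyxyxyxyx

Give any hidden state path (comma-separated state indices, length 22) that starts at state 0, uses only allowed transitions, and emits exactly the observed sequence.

0,2,0,2,1,2,1,2,0,2,0,2,0,1,0,2,0,1,0,1,0,2

  t0 'y' -> {0}, take 0 (start)
  t1 'x' -> {1,2}, take 2 (0->2 ok)
  t2 'y' -> {0}, take 0 (2->0 ok)
  t3 'x' -> {1,2}, take 2 (0->2 ok)
  t4 'x' -> {1,2}, take 1 (2->1 ok)
  t5 'x' -> {1,2}, take 2 (1->2 ok)
  t6 'x' -> {1,2}, take 1 (2->1 ok)
  t7 'x' -> {1,2}, take 2 (1->2 ok)
  t8 'y' -> {0}, take 0 (2->0 ok)
  t9 'x' -> {1,2}, take 2 (0->2 ok)
  t10 'y' -> {0}, take 0 (2->0 ok)
  t11 'x' -> {1,2}, take 2 (0->2 ok)
  t12 'y' -> {0}, take 0 (2->0 ok)
  t13 'x' -> {1,2}, take 1 (0->1 ok)
  t14 'y' -> {0}, take 0 (1->0 ok)
  t15 'x' -> {1,2}, take 2 (0->2 ok)
  t16 'y' -> {0}, take 0 (2->0 ok)
  t17 'x' -> {1,2}, take 1 (0->1 ok)
  t18 'y' -> {0}, take 0 (1->0 ok)
  t19 'x' -> {1,2}, take 1 (0->1 ok)
  t20 'y' -> {0}, take 0 (1->0 ok)
  t21 'x' -> {1,2}, take 2 (0->2 ok)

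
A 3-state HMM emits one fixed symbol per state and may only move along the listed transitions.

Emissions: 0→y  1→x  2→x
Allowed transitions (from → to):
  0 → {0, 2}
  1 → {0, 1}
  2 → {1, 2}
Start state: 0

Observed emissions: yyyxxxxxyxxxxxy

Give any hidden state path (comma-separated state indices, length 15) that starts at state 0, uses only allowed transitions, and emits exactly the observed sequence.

0,0,0,2,2,2,1,1,0,2,2,2,2,1,0

  pos 0: y in {0}, choose 0; start
  pos 1: y in {0}, choose 0; 0->0 ok
  pos 2: y in {0}, choose 0; 0->0 ok
  pos 3: x in {1,2}, choose 2; 0->2 ok
  pos 4: x in {1,2}, choose 2; 2->2 ok
  pos 5: x in {1,2}, choose 2; 2->2 ok
  pos 6: x in {1,2}, choose 1; 2->1 ok
  pos 7: x in {1,2}, choose 1; 1->1 ok
  pos 8: y in {0}, choose 0; 1->0 ok
  pos 9: x in {1,2}, choose 2; 0->2 ok
  pos 10: x in {1,2}, choose 2; 2->2 ok
  pos 11: x in {1,2}, choose 2; 2->2 ok
  pos 12: x in {1,2}, choose 2; 2->2 ok
  pos 13: x in {1,2}, choose 1; 2->1 ok
  pos 14: y in {0}, choose 0; 1->0 ok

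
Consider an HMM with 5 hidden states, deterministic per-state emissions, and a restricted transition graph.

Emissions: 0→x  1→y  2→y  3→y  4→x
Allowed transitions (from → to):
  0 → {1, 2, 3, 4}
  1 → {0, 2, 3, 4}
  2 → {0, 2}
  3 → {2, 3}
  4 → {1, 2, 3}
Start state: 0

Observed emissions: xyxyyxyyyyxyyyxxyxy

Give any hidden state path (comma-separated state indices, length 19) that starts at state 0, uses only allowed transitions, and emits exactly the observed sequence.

0,2,0,3,2,0,3,3,3,2,0,3,3,2,0,4,1,0,2

  0: obs=x cand={0,4} pick 0 [start]
  1: obs=y cand={1,2,3} pick 2 [0->2 ok]
  2: obs=x cand={0,4} pick 0 [2->0 ok]
  3: obs=y cand={1,2,3} pick 3 [0->3 ok]
  4: obs=y cand={1,2,3} pick 2 [3->2 ok]
  5: obs=x cand={0,4} pick 0 [2->0 ok]
  6: obs=y cand={1,2,3} pick 3 [0->3 ok]
  7: obs=y cand={1,2,3} pick 3 [3->3 ok]
  8: obs=y cand={1,2,3} pick 3 [3->3 ok]
  9: obs=y cand={1,2,3} pick 2 [3->2 ok]
  10: obs=x cand={0,4} pick 0 [2->0 ok]
  11: obs=y cand={1,2,3} pick 3 [0->3 ok]
  12: obs=y cand={1,2,3} pick 3 [3->3 ok]
  13: obs=y cand={1,2,3} pick 2 [3->2 ok]
  14: obs=x cand={0,4} pick 0 [2->0 ok]
  15: obs=x cand={0,4} pick 4 [0->4 ok]
  16: obs=y cand={1,2,3} pick 1 [4->1 ok]
  17: obs=x cand={0,4} pick 0 [1->0 ok]
  18: obs=y cand={1,2,3} pick 2 [0->2 ok]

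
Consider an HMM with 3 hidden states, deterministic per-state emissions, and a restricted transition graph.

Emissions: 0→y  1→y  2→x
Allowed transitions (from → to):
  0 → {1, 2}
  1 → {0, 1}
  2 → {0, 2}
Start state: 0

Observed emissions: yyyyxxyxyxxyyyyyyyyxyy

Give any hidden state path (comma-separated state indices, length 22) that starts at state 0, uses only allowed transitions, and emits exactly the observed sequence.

  t0 'y' -> {0,1}, take 0 (start)
  t1 'y' -> {0,1}, take 1 (0->1 ok)
  t2 'y' -> {0,1}, take 1 (1->1 ok)
  t3 'y' -> {0,1}, take 0 (1->0 ok)
  t4 'x' -> {2}, take 2 (0->2 ok)
  t5 'x' -> {2}, take 2 (2->2 ok)
  t6 'y' -> {0,1}, take 0 (2->0 ok)
  t7 'x' -> {2}, take 2 (0->2 ok)
  t8 'y' -> {0,1}, take 0 (2->0 ok)
  t9 'x' -> {2}, take 2 (0->2 ok)
  t10 'x' -> {2}, take 2 (2->2 ok)
  t11 'y' -> {0,1}, take 0 (2->0 ok)
  t12 'y' -> {0,1}, take 1 (0->1 ok)
  t13 'y' -> {0,1}, take 0 (1->0 ok)
  t14 'y' -> {0,1}, take 1 (0->1 ok)
  t15 'y' -> {0,1}, take 1 (1->1 ok)
  t16 'y' -> {0,1}, take 1 (1->1 ok)
  t17 'y' -> {0,1}, take 1 (1->1 ok)
  t18 'y' -> {0,1}, take 0 (1->0 ok)
  t19 'x' -> {2}, take 2 (0->2 ok)
  t20 'y' -> {0,1}, take 0 (2->0 ok)
  t21 'y' -> {0,1}, take 1 (0->1 ok)

0,1,1,0,2,2,0,2,0,2,2,0,1,0,1,1,1,1,0,2,0,1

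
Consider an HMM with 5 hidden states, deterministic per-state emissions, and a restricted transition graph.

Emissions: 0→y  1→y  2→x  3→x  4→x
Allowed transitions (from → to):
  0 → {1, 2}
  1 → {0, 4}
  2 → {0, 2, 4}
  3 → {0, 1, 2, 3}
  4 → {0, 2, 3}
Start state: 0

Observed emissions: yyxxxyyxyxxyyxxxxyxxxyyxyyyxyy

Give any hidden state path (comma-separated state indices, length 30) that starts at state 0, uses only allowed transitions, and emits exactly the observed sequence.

0,1,4,2,2,0,1,4,0,2,2,0,1,4,2,4,3,0,2,4,3,1,0,2,0,1,0,2,0,1

  t0 'y' -> {0,1}, take 0 (start)
  t1 'y' -> {0,1}, take 1 (0->1 ok)
  t2 'x' -> {2,3,4}, take 4 (1->4 ok)
  t3 'x' -> {2,3,4}, take 2 (4->2 ok)
  t4 'x' -> {2,3,4}, take 2 (2->2 ok)
  t5 'y' -> {0,1}, take 0 (2->0 ok)
  t6 'y' -> {0,1}, take 1 (0->1 ok)
  t7 'x' -> {2,3,4}, take 4 (1->4 ok)
  t8 'y' -> {0,1}, take 0 (4->0 ok)
  t9 'x' -> {2,3,4}, take 2 (0->2 ok)
  t10 'x' -> {2,3,4}, take 2 (2->2 ok)
  t11 'y' -> {0,1}, take 0 (2->0 ok)
  t12 'y' -> {0,1}, take 1 (0->1 ok)
  t13 'x' -> {2,3,4}, take 4 (1->4 ok)
  t14 'x' -> {2,3,4}, take 2 (4->2 ok)
  t15 'x' -> {2,3,4}, take 4 (2->4 ok)
  t16 'x' -> {2,3,4}, take 3 (4->3 ok)
  t17 'y' -> {0,1}, take 0 (3->0 ok)
  t18 'x' -> {2,3,4}, take 2 (0->2 ok)
  t19 'x' -> {2,3,4}, take 4 (2->4 ok)
  t20 'x' -> {2,3,4}, take 3 (4->3 ok)
  t21 'y' -> {0,1}, take 1 (3->1 ok)
  t22 'y' -> {0,1}, take 0 (1->0 ok)
  t23 'x' -> {2,3,4}, take 2 (0->2 ok)
  t24 'y' -> {0,1}, take 0 (2->0 ok)
  t25 'y' -> {0,1}, take 1 (0->1 ok)
  t26 'y' -> {0,1}, take 0 (1->0 ok)
  t27 'x' -> {2,3,4}, take 2 (0->2 ok)
  t28 'y' -> {0,1}, take 0 (2->0 ok)
  t29 'y' -> {0,1}, take 1 (0->1 ok)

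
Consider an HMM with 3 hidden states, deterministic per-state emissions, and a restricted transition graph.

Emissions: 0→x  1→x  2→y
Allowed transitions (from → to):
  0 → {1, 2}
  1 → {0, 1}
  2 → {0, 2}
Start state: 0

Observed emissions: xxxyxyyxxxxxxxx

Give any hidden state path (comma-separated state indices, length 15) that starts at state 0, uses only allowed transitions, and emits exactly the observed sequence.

0,1,0,2,0,2,2,0,1,1,1,0,1,0,1

  0: obs=x cand={0,1} pick 0 [start]
  1: obs=x cand={0,1} pick 1 [0->1 ok]
  2: obs=x cand={0,1} pick 0 [1->0 ok]
  3: obs=y cand={2} pick 2 [0->2 ok]
  4: obs=x cand={0,1} pick 0 [2->0 ok]
  5: obs=y cand={2} pick 2 [0->2 ok]
  6: obs=y cand={2} pick 2 [2->2 ok]
  7: obs=x cand={0,1} pick 0 [2->0 ok]
  8: obs=x cand={0,1} pick 1 [0->1 ok]
  9: obs=x cand={0,1} pick 1 [1->1 ok]
  10: obs=x cand={0,1} pick 1 [1->1 ok]
  11: obs=x cand={0,1} pick 0 [1->0 ok]
  12: obs=x cand={0,1} pick 1 [0->1 ok]
  13: obs=x cand={0,1} pick 0 [1->0 ok]
  14: obs=x cand={0,1} pick 1 [0->1 ok]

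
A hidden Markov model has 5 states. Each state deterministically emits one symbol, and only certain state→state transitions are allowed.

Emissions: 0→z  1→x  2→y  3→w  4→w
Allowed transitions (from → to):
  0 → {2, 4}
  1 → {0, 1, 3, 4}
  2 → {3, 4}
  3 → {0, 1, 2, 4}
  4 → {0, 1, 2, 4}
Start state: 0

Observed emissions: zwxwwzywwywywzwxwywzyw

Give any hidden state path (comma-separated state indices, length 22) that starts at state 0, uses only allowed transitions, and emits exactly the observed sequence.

0,4,1,4,4,0,2,4,4,2,3,2,3,0,4,1,3,2,4,0,2,4

  pos 0: z in {0}, choose 0; start
  pos 1: w in {3,4}, choose 4; 0->4 ok
  pos 2: x in {1}, choose 1; 4->1 ok
  pos 3: w in {3,4}, choose 4; 1->4 ok
  pos 4: w in {3,4}, choose 4; 4->4 ok
  pos 5: z in {0}, choose 0; 4->0 ok
  pos 6: y in {2}, choose 2; 0->2 ok
  pos 7: w in {3,4}, choose 4; 2->4 ok
  pos 8: w in {3,4}, choose 4; 4->4 ok
  pos 9: y in {2}, choose 2; 4->2 ok
  pos 10: w in {3,4}, choose 3; 2->3 ok
  pos 11: y in {2}, choose 2; 3->2 ok
  pos 12: w in {3,4}, choose 3; 2->3 ok
  pos 13: z in {0}, choose 0; 3->0 ok
  pos 14: w in {3,4}, choose 4; 0->4 ok
  pos 15: x in {1}, choose 1; 4->1 ok
  pos 16: w in {3,4}, choose 3; 1->3 ok
  pos 17: y in {2}, choose 2; 3->2 ok
  pos 18: w in {3,4}, choose 4; 2->4 ok
  pos 19: z in {0}, choose 0; 4->0 ok
  pos 20: y in {2}, choose 2; 0->2 ok
  pos 21: w in {3,4}, choose 4; 2->4 ok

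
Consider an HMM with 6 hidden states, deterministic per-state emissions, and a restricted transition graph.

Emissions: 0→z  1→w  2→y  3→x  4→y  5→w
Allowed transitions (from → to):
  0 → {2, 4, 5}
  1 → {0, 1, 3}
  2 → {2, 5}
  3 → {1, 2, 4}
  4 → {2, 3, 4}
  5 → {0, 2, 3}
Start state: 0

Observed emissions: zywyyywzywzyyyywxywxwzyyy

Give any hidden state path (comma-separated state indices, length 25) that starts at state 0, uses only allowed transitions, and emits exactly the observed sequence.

  0: obs=z cand={0} pick 0 [start]
  1: obs=y cand={2,4} pick 2 [0->2 ok]
  2: obs=w cand={1,5} pick 5 [2->5 ok]
  3: obs=y cand={2,4} pick 2 [5->2 ok]
  4: obs=y cand={2,4} pick 2 [2->2 ok]
  5: obs=y cand={2,4} pick 2 [2->2 ok]
  6: obs=w cand={1,5} pick 5 [2->5 ok]
  7: obs=z cand={0} pick 0 [5->0 ok]
  8: obs=y cand={2,4} pick 2 [0->2 ok]
  9: obs=w cand={1,5} pick 5 [2->5 ok]
  10: obs=z cand={0} pick 0 [5->0 ok]
  11: obs=y cand={2,4} pick 4 [0->4 ok]
  12: obs=y cand={2,4} pick 4 [4->4 ok]
  13: obs=y cand={2,4} pick 4 [4->4 ok]
  14: obs=y cand={2,4} pick 2 [4->2 ok]
  15: obs=w cand={1,5} pick 5 [2->5 ok]
  16: obs=x cand={3} pick 3 [5->3 ok]
  17: obs=y cand={2,4} pick 2 [3->2 ok]
  18: obs=w cand={1,5} pick 5 [2->5 ok]
  19: obs=x cand={3} pick 3 [5->3 ok]
  20: obs=w cand={1,5} pick 1 [3->1 ok]
  21: obs=z cand={0} pick 0 [1->0 ok]
  22: obs=y cand={2,4} pick 4 [0->4 ok]
  23: obs=y cand={2,4} pick 4 [4->4 ok]
  24: obs=y cand={2,4} pick 2 [4->2 ok]

0,2,5,2,2,2,5,0,2,5,0,4,4,4,2,5,3,2,5,3,1,0,4,4,2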